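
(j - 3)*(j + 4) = j^2 + j - 12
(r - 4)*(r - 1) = r^2 - 5*r + 4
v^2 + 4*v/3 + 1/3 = (v + 1/3)*(v + 1)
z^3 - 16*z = z*(z - 4)*(z + 4)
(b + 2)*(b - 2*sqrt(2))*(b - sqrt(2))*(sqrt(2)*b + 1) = sqrt(2)*b^4 - 5*b^3 + 2*sqrt(2)*b^3 - 10*b^2 + sqrt(2)*b^2 + 2*sqrt(2)*b + 4*b + 8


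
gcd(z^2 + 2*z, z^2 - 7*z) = z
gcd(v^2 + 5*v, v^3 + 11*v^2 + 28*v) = v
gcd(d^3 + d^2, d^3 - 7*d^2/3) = d^2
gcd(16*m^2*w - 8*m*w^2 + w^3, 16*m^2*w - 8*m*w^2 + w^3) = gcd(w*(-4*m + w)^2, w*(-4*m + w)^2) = 16*m^2*w - 8*m*w^2 + w^3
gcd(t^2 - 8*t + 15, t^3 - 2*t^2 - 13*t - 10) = t - 5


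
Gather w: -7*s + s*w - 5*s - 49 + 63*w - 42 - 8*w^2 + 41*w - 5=-12*s - 8*w^2 + w*(s + 104) - 96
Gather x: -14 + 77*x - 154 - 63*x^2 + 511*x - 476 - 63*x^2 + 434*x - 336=-126*x^2 + 1022*x - 980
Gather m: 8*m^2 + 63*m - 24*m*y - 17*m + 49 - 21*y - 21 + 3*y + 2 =8*m^2 + m*(46 - 24*y) - 18*y + 30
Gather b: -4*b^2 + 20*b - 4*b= -4*b^2 + 16*b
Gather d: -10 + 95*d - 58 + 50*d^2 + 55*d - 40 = 50*d^2 + 150*d - 108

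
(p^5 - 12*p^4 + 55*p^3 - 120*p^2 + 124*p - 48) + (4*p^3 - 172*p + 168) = p^5 - 12*p^4 + 59*p^3 - 120*p^2 - 48*p + 120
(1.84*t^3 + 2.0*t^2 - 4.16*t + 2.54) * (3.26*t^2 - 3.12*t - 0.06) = 5.9984*t^5 + 0.779199999999999*t^4 - 19.912*t^3 + 21.1396*t^2 - 7.6752*t - 0.1524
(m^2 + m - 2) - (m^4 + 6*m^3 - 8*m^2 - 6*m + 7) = -m^4 - 6*m^3 + 9*m^2 + 7*m - 9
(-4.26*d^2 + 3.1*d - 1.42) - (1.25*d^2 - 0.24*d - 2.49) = -5.51*d^2 + 3.34*d + 1.07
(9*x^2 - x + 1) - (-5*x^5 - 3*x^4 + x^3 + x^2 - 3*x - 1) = 5*x^5 + 3*x^4 - x^3 + 8*x^2 + 2*x + 2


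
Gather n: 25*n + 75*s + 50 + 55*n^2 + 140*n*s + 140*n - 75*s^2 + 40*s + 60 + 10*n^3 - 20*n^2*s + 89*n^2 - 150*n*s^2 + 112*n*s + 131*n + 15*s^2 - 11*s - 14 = 10*n^3 + n^2*(144 - 20*s) + n*(-150*s^2 + 252*s + 296) - 60*s^2 + 104*s + 96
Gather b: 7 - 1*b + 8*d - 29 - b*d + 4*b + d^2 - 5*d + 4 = b*(3 - d) + d^2 + 3*d - 18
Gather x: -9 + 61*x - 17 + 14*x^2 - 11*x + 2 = 14*x^2 + 50*x - 24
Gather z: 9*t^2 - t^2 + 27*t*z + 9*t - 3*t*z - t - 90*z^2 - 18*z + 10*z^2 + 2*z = 8*t^2 + 8*t - 80*z^2 + z*(24*t - 16)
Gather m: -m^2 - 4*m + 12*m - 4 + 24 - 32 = -m^2 + 8*m - 12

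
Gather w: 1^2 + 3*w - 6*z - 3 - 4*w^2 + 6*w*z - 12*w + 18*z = -4*w^2 + w*(6*z - 9) + 12*z - 2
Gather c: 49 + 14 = 63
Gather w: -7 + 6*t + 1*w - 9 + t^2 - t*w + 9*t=t^2 + 15*t + w*(1 - t) - 16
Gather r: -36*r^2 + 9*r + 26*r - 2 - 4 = -36*r^2 + 35*r - 6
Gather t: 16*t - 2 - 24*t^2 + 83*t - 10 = -24*t^2 + 99*t - 12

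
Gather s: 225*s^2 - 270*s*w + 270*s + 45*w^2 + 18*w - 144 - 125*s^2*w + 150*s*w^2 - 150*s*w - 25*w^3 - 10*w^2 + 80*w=s^2*(225 - 125*w) + s*(150*w^2 - 420*w + 270) - 25*w^3 + 35*w^2 + 98*w - 144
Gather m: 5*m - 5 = 5*m - 5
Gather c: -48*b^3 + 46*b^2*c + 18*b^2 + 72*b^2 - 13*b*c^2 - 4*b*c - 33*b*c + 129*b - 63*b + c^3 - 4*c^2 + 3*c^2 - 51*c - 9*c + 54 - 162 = -48*b^3 + 90*b^2 + 66*b + c^3 + c^2*(-13*b - 1) + c*(46*b^2 - 37*b - 60) - 108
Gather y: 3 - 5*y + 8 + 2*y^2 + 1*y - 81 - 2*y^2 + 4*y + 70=0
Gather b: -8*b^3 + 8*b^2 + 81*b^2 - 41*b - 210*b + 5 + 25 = -8*b^3 + 89*b^2 - 251*b + 30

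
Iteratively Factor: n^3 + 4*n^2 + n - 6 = (n - 1)*(n^2 + 5*n + 6) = (n - 1)*(n + 2)*(n + 3)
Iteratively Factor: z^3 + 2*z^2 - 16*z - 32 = (z - 4)*(z^2 + 6*z + 8) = (z - 4)*(z + 2)*(z + 4)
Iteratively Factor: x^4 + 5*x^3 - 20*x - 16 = (x - 2)*(x^3 + 7*x^2 + 14*x + 8) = (x - 2)*(x + 1)*(x^2 + 6*x + 8) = (x - 2)*(x + 1)*(x + 2)*(x + 4)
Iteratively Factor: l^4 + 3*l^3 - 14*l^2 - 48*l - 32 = (l - 4)*(l^3 + 7*l^2 + 14*l + 8) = (l - 4)*(l + 1)*(l^2 + 6*l + 8) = (l - 4)*(l + 1)*(l + 4)*(l + 2)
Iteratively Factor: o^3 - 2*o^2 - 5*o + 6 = (o - 1)*(o^2 - o - 6) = (o - 3)*(o - 1)*(o + 2)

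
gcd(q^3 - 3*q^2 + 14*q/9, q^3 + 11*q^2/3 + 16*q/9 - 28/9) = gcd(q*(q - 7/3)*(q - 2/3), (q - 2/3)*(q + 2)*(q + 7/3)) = q - 2/3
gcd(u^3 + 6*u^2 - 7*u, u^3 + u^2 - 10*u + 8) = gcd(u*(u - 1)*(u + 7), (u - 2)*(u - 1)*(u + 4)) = u - 1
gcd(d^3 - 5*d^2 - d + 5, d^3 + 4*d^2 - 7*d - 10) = d + 1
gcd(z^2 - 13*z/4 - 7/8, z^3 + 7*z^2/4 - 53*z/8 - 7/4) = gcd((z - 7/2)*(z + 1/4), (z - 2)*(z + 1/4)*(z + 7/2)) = z + 1/4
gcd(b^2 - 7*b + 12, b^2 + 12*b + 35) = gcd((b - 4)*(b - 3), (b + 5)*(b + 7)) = 1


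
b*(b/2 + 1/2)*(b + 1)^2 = b^4/2 + 3*b^3/2 + 3*b^2/2 + b/2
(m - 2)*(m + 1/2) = m^2 - 3*m/2 - 1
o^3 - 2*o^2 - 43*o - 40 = (o - 8)*(o + 1)*(o + 5)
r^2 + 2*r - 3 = (r - 1)*(r + 3)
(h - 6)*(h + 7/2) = h^2 - 5*h/2 - 21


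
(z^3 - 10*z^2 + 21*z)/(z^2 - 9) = z*(z - 7)/(z + 3)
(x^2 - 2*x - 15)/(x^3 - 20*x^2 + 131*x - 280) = (x + 3)/(x^2 - 15*x + 56)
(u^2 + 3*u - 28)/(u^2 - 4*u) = (u + 7)/u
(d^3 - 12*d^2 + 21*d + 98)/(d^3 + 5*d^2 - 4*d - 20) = (d^2 - 14*d + 49)/(d^2 + 3*d - 10)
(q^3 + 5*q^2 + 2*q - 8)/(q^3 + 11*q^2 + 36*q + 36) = (q^2 + 3*q - 4)/(q^2 + 9*q + 18)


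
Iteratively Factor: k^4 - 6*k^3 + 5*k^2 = (k - 5)*(k^3 - k^2) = (k - 5)*(k - 1)*(k^2) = k*(k - 5)*(k - 1)*(k)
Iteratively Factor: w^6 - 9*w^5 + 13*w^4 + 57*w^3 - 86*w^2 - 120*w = (w - 5)*(w^5 - 4*w^4 - 7*w^3 + 22*w^2 + 24*w) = (w - 5)*(w - 3)*(w^4 - w^3 - 10*w^2 - 8*w) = w*(w - 5)*(w - 3)*(w^3 - w^2 - 10*w - 8) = w*(w - 5)*(w - 3)*(w + 1)*(w^2 - 2*w - 8) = w*(w - 5)*(w - 4)*(w - 3)*(w + 1)*(w + 2)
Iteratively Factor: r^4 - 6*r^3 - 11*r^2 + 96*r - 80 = (r - 1)*(r^3 - 5*r^2 - 16*r + 80) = (r - 5)*(r - 1)*(r^2 - 16) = (r - 5)*(r - 4)*(r - 1)*(r + 4)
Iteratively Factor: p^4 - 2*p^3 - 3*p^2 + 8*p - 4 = (p + 2)*(p^3 - 4*p^2 + 5*p - 2) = (p - 2)*(p + 2)*(p^2 - 2*p + 1) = (p - 2)*(p - 1)*(p + 2)*(p - 1)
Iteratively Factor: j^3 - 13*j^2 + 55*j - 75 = (j - 5)*(j^2 - 8*j + 15) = (j - 5)*(j - 3)*(j - 5)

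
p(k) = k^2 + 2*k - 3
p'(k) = 2*k + 2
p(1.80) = 3.84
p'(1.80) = 5.60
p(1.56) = 2.55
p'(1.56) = 5.12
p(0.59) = -1.47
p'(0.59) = 3.18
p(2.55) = 8.60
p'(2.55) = 7.10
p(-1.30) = -3.91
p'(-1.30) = -0.60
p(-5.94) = 20.40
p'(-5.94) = -9.88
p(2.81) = 10.52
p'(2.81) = 7.62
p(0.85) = -0.58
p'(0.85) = 3.70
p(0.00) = -3.00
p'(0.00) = 2.00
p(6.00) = 45.00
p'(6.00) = 14.00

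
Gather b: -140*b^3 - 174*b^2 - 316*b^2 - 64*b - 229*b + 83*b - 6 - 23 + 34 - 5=-140*b^3 - 490*b^2 - 210*b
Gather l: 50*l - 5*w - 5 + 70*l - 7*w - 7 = 120*l - 12*w - 12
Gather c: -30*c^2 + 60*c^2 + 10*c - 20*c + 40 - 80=30*c^2 - 10*c - 40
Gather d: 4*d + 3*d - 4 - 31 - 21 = 7*d - 56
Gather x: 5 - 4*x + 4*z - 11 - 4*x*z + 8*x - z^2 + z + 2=x*(4 - 4*z) - z^2 + 5*z - 4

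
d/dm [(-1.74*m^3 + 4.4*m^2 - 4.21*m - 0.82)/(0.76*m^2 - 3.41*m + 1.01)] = (-1.3224*m^4 + 11.8668*m^3 - 17.0766*m^2 + 10.1344*m - 7.0483)/(0.5776*m^4 - 5.1832*m^3 + 13.1633*m^2 - 6.8882*m + 1.0201)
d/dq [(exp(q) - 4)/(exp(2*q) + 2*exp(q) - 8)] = (8 - exp(q))*exp(2*q)/(exp(4*q) + 4*exp(3*q) - 12*exp(2*q) - 32*exp(q) + 64)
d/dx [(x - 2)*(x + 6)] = 2*x + 4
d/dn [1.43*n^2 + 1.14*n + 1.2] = 2.86*n + 1.14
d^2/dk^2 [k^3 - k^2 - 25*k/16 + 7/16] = 6*k - 2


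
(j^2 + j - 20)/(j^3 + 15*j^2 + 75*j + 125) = (j - 4)/(j^2 + 10*j + 25)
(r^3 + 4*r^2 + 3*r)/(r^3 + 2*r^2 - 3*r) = (r + 1)/(r - 1)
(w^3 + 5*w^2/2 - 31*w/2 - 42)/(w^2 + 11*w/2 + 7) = (w^2 - w - 12)/(w + 2)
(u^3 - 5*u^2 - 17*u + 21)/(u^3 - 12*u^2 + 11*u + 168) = (u - 1)/(u - 8)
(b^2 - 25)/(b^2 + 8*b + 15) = (b - 5)/(b + 3)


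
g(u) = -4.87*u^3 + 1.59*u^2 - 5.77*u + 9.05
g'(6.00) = -512.65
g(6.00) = -1020.25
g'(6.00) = -512.65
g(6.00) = -1020.25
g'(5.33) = -403.87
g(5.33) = -713.95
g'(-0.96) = -22.29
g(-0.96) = 20.36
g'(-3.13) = -158.86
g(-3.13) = 192.02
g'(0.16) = -5.64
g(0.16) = 8.15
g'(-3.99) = -251.05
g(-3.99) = 366.73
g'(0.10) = -5.60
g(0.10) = 8.48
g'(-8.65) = -1126.43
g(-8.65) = 3329.86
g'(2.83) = -113.78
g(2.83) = -104.92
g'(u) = -14.61*u^2 + 3.18*u - 5.77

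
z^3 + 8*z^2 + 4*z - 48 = (z - 2)*(z + 4)*(z + 6)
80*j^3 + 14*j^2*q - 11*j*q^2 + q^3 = (-8*j + q)*(-5*j + q)*(2*j + q)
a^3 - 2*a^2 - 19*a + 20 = (a - 5)*(a - 1)*(a + 4)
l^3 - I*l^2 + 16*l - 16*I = (l - 4*I)*(l - I)*(l + 4*I)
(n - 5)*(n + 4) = n^2 - n - 20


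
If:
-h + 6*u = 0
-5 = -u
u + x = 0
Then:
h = 30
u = 5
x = -5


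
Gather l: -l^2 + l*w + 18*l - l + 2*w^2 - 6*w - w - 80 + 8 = -l^2 + l*(w + 17) + 2*w^2 - 7*w - 72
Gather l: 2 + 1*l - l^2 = -l^2 + l + 2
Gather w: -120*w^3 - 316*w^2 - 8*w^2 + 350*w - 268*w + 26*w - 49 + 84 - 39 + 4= -120*w^3 - 324*w^2 + 108*w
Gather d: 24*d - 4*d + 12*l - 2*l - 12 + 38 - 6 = 20*d + 10*l + 20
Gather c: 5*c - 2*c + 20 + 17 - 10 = 3*c + 27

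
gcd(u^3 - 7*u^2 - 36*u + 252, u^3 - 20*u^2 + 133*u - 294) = u^2 - 13*u + 42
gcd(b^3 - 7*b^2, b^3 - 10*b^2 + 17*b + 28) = b - 7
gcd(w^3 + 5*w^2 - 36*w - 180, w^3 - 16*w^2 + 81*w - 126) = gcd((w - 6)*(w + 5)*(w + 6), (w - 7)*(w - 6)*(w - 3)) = w - 6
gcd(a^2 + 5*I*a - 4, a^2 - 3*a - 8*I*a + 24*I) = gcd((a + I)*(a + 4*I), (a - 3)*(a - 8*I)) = 1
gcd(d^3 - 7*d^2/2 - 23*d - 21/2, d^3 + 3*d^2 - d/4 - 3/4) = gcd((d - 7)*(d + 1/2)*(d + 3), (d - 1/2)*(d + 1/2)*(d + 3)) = d^2 + 7*d/2 + 3/2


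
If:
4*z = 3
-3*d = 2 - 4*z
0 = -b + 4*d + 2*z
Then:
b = 17/6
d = 1/3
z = 3/4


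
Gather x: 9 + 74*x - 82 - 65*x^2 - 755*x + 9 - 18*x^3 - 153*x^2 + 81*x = -18*x^3 - 218*x^2 - 600*x - 64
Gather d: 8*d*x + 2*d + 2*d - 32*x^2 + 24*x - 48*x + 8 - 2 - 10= d*(8*x + 4) - 32*x^2 - 24*x - 4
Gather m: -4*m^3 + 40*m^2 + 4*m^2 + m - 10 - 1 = -4*m^3 + 44*m^2 + m - 11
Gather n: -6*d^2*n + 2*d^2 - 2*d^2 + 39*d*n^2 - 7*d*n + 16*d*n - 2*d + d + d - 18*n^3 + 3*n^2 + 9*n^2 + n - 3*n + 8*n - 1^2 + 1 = -18*n^3 + n^2*(39*d + 12) + n*(-6*d^2 + 9*d + 6)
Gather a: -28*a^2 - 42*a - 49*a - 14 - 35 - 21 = -28*a^2 - 91*a - 70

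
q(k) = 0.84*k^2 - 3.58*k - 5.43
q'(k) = 1.68*k - 3.58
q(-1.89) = 4.34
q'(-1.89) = -6.76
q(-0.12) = -4.99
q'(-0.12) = -3.78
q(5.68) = 1.34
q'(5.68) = 5.96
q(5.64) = 1.10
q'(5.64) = 5.90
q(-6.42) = 52.18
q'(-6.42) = -14.37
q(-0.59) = -3.03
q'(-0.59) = -4.57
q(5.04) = -2.14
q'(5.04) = 4.89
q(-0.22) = -4.60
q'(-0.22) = -3.95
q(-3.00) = 12.87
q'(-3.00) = -8.62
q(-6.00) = 46.29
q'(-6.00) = -13.66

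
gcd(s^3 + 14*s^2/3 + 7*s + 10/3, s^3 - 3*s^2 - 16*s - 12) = s^2 + 3*s + 2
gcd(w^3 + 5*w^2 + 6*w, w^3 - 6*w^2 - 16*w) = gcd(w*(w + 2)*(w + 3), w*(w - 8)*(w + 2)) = w^2 + 2*w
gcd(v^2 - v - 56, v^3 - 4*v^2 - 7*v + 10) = 1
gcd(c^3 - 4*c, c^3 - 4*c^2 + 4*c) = c^2 - 2*c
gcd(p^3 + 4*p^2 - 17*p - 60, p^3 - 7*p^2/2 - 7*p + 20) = p - 4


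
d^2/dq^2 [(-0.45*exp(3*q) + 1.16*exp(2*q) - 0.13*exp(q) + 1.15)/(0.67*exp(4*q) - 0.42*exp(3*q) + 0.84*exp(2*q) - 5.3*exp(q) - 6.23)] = (-0.202005000000001*exp(10*q) + 1.956266*exp(9*q) + 0.0150749999999995*exp(8*q) - 14.676716*exp(7*q) + 8.64293199999994*exp(6*q) + 122.896716*exp(5*q) - 91.397532*exp(4*q) - 17.565308*exp(3*q) - 88.809231*exp(2*q) + 240.760546*exp(q) - 43.017527)*exp(q)/(0.300763*exp(12*q) - 0.565614*exp(11*q) + 1.485792*exp(10*q) - 8.629854*exp(9*q) + 2.421363*exp(8*q) - 11.072124*exp(7*q) + 43.938264*exp(6*q) + 99.311604*exp(5*q) + 52.405185*exp(4*q) - 31.365494*exp(3*q) - 427.193592*exp(2*q) - 617.12511*exp(q) - 241.804367)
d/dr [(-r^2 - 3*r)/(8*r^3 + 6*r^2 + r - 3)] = (r*(r + 3)*(24*r^2 + 12*r + 1) - (2*r + 3)*(8*r^3 + 6*r^2 + r - 3))/(8*r^3 + 6*r^2 + r - 3)^2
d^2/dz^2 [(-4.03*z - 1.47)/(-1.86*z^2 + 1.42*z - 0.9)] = ((5.9768 - 44.9748*z)*(1.86*z^2 - 1.42*z + 0.9) + (3.72*z - 1.42)*(4.03*z + 1.47)*(7.44*z - 2.84))/(1.86*z^2 - 1.42*z + 0.9)^3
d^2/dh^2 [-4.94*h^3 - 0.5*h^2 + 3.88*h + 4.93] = -29.64*h - 1.0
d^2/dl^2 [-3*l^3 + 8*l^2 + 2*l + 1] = 16 - 18*l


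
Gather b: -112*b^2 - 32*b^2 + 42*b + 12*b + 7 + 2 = -144*b^2 + 54*b + 9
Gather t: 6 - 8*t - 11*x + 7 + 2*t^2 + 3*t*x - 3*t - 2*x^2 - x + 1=2*t^2 + t*(3*x - 11) - 2*x^2 - 12*x + 14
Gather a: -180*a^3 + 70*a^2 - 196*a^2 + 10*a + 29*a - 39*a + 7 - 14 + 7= -180*a^3 - 126*a^2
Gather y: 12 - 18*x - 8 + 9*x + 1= 5 - 9*x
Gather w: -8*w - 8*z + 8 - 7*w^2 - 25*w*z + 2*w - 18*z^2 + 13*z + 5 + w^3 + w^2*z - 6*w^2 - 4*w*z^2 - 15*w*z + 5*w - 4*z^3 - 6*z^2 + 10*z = w^3 + w^2*(z - 13) + w*(-4*z^2 - 40*z - 1) - 4*z^3 - 24*z^2 + 15*z + 13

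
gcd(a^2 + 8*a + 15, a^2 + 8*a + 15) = a^2 + 8*a + 15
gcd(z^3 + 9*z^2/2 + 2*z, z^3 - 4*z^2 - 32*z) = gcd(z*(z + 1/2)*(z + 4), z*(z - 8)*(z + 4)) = z^2 + 4*z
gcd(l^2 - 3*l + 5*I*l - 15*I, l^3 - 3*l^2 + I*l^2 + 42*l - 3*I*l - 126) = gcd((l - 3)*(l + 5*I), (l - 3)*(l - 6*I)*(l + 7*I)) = l - 3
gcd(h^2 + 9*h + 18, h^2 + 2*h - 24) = h + 6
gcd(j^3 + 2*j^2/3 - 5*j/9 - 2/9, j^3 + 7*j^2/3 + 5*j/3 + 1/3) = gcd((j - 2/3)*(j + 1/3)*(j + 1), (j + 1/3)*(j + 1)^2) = j^2 + 4*j/3 + 1/3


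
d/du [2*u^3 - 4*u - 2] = 6*u^2 - 4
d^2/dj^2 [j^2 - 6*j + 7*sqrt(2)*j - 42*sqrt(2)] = 2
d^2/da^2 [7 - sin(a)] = sin(a)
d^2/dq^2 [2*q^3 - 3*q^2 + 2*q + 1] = 12*q - 6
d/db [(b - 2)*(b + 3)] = 2*b + 1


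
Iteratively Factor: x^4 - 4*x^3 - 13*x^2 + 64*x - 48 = (x - 1)*(x^3 - 3*x^2 - 16*x + 48) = (x - 4)*(x - 1)*(x^2 + x - 12) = (x - 4)*(x - 1)*(x + 4)*(x - 3)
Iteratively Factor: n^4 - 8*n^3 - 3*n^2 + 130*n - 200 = (n - 2)*(n^3 - 6*n^2 - 15*n + 100) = (n - 5)*(n - 2)*(n^2 - n - 20) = (n - 5)*(n - 2)*(n + 4)*(n - 5)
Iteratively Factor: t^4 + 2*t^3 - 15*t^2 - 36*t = (t + 3)*(t^3 - t^2 - 12*t) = t*(t + 3)*(t^2 - t - 12) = t*(t + 3)^2*(t - 4)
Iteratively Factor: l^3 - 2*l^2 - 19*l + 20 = (l + 4)*(l^2 - 6*l + 5) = (l - 5)*(l + 4)*(l - 1)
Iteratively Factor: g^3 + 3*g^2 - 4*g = (g)*(g^2 + 3*g - 4) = g*(g + 4)*(g - 1)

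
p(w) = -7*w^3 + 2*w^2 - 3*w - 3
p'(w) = -21*w^2 + 4*w - 3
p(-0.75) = 3.33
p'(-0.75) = -17.81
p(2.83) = -154.13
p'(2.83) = -159.87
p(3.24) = -229.81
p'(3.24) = -210.49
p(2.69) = -132.85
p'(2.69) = -144.20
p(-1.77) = 47.39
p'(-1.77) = -75.87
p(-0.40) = -1.03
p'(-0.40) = -7.96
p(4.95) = -817.86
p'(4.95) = -497.75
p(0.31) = -3.95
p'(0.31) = -3.78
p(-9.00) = 5289.00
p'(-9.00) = -1740.00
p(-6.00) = 1599.00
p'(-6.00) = -783.00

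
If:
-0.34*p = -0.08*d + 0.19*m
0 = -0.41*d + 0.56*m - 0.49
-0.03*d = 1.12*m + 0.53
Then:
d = -1.78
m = -0.43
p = -0.18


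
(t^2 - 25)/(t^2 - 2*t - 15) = (t + 5)/(t + 3)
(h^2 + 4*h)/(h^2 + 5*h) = (h + 4)/(h + 5)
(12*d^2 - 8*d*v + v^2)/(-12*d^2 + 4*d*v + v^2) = (-6*d + v)/(6*d + v)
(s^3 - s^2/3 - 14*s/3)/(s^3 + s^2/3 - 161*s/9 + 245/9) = 3*s*(s + 2)/(3*s^2 + 8*s - 35)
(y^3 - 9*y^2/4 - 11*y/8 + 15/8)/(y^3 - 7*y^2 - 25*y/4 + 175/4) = (4*y^2 + y - 3)/(2*(2*y^2 - 9*y - 35))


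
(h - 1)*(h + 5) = h^2 + 4*h - 5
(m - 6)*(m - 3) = m^2 - 9*m + 18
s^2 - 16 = (s - 4)*(s + 4)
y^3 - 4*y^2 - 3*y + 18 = (y - 3)^2*(y + 2)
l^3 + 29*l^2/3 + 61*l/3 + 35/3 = (l + 1)*(l + 5/3)*(l + 7)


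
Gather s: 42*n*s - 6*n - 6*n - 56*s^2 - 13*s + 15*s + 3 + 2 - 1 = -12*n - 56*s^2 + s*(42*n + 2) + 4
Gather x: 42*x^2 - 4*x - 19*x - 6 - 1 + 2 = 42*x^2 - 23*x - 5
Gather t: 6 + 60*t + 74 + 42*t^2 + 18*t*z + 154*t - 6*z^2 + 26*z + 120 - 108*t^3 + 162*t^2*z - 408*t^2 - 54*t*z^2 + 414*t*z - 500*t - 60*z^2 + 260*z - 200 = -108*t^3 + t^2*(162*z - 366) + t*(-54*z^2 + 432*z - 286) - 66*z^2 + 286*z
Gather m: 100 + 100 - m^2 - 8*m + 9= -m^2 - 8*m + 209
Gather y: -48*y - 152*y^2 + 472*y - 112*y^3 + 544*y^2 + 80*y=-112*y^3 + 392*y^2 + 504*y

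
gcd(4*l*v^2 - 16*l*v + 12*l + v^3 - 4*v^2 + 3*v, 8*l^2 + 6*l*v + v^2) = 4*l + v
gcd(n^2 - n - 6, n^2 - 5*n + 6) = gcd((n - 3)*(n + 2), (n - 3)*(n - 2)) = n - 3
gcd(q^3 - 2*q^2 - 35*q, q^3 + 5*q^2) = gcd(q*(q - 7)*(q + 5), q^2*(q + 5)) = q^2 + 5*q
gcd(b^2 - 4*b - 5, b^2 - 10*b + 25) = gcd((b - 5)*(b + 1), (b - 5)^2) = b - 5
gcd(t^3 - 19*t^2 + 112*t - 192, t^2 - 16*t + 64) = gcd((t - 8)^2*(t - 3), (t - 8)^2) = t^2 - 16*t + 64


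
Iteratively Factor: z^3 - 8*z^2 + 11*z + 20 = (z - 5)*(z^2 - 3*z - 4) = (z - 5)*(z - 4)*(z + 1)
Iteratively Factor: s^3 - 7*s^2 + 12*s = (s)*(s^2 - 7*s + 12) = s*(s - 3)*(s - 4)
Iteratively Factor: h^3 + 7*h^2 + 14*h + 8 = (h + 2)*(h^2 + 5*h + 4) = (h + 2)*(h + 4)*(h + 1)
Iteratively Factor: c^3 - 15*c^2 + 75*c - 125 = (c - 5)*(c^2 - 10*c + 25) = (c - 5)^2*(c - 5)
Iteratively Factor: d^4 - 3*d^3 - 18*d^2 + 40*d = (d + 4)*(d^3 - 7*d^2 + 10*d) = (d - 2)*(d + 4)*(d^2 - 5*d) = d*(d - 2)*(d + 4)*(d - 5)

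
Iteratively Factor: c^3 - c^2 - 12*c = (c)*(c^2 - c - 12) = c*(c - 4)*(c + 3)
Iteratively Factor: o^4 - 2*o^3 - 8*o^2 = (o + 2)*(o^3 - 4*o^2) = (o - 4)*(o + 2)*(o^2) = o*(o - 4)*(o + 2)*(o)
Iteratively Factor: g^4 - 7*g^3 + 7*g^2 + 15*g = (g + 1)*(g^3 - 8*g^2 + 15*g) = (g - 3)*(g + 1)*(g^2 - 5*g) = (g - 5)*(g - 3)*(g + 1)*(g)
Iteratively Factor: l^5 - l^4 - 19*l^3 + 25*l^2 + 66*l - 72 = (l - 1)*(l^4 - 19*l^2 + 6*l + 72) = (l - 1)*(l + 2)*(l^3 - 2*l^2 - 15*l + 36) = (l - 3)*(l - 1)*(l + 2)*(l^2 + l - 12) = (l - 3)^2*(l - 1)*(l + 2)*(l + 4)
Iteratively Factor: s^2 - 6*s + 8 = (s - 2)*(s - 4)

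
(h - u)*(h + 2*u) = h^2 + h*u - 2*u^2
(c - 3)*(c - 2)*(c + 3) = c^3 - 2*c^2 - 9*c + 18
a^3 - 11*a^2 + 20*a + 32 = (a - 8)*(a - 4)*(a + 1)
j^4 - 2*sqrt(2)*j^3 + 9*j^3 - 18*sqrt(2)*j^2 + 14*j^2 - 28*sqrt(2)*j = j*(j + 2)*(j + 7)*(j - 2*sqrt(2))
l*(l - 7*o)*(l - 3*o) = l^3 - 10*l^2*o + 21*l*o^2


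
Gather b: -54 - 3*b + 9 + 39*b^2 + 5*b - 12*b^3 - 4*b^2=-12*b^3 + 35*b^2 + 2*b - 45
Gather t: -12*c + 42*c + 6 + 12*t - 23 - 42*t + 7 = 30*c - 30*t - 10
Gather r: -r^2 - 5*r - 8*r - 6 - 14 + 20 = -r^2 - 13*r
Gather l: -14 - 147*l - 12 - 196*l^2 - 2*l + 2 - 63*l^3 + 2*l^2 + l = -63*l^3 - 194*l^2 - 148*l - 24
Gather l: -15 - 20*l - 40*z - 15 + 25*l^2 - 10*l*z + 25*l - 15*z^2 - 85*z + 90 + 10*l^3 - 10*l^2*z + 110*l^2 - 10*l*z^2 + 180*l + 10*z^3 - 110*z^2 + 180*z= 10*l^3 + l^2*(135 - 10*z) + l*(-10*z^2 - 10*z + 185) + 10*z^3 - 125*z^2 + 55*z + 60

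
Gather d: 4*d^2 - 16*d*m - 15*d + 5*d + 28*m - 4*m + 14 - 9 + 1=4*d^2 + d*(-16*m - 10) + 24*m + 6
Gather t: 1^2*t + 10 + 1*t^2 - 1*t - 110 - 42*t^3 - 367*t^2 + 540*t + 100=-42*t^3 - 366*t^2 + 540*t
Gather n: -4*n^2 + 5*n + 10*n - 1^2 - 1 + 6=-4*n^2 + 15*n + 4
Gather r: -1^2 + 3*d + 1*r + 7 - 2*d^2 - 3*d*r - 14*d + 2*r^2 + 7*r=-2*d^2 - 11*d + 2*r^2 + r*(8 - 3*d) + 6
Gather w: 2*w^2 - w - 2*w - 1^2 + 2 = 2*w^2 - 3*w + 1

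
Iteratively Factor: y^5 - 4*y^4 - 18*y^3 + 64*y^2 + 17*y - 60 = (y - 1)*(y^4 - 3*y^3 - 21*y^2 + 43*y + 60) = (y - 1)*(y + 1)*(y^3 - 4*y^2 - 17*y + 60) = (y - 3)*(y - 1)*(y + 1)*(y^2 - y - 20) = (y - 3)*(y - 1)*(y + 1)*(y + 4)*(y - 5)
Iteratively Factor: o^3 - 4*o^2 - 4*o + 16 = (o - 4)*(o^2 - 4) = (o - 4)*(o - 2)*(o + 2)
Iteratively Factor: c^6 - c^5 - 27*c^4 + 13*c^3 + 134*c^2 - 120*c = (c + 3)*(c^5 - 4*c^4 - 15*c^3 + 58*c^2 - 40*c) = (c - 1)*(c + 3)*(c^4 - 3*c^3 - 18*c^2 + 40*c) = (c - 5)*(c - 1)*(c + 3)*(c^3 + 2*c^2 - 8*c) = (c - 5)*(c - 2)*(c - 1)*(c + 3)*(c^2 + 4*c) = c*(c - 5)*(c - 2)*(c - 1)*(c + 3)*(c + 4)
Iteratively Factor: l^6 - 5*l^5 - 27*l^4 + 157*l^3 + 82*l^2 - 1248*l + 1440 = (l - 5)*(l^5 - 27*l^3 + 22*l^2 + 192*l - 288) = (l - 5)*(l + 4)*(l^4 - 4*l^3 - 11*l^2 + 66*l - 72) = (l - 5)*(l - 2)*(l + 4)*(l^3 - 2*l^2 - 15*l + 36) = (l - 5)*(l - 2)*(l + 4)^2*(l^2 - 6*l + 9) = (l - 5)*(l - 3)*(l - 2)*(l + 4)^2*(l - 3)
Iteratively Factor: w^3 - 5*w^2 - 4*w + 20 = (w + 2)*(w^2 - 7*w + 10) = (w - 2)*(w + 2)*(w - 5)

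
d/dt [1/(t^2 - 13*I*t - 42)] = (-2*t + 13*I)/(-t^2 + 13*I*t + 42)^2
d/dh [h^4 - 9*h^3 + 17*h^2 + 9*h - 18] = 4*h^3 - 27*h^2 + 34*h + 9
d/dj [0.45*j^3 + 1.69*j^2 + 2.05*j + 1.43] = 1.35*j^2 + 3.38*j + 2.05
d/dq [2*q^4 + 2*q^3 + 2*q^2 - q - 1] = 8*q^3 + 6*q^2 + 4*q - 1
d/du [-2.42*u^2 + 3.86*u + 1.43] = 3.86 - 4.84*u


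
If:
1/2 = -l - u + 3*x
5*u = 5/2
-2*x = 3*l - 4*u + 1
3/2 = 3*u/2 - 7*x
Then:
No Solution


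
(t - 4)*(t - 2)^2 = t^3 - 8*t^2 + 20*t - 16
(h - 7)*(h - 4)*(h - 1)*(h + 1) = h^4 - 11*h^3 + 27*h^2 + 11*h - 28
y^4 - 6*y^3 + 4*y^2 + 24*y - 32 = (y - 4)*(y - 2)^2*(y + 2)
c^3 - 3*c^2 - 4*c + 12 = (c - 3)*(c - 2)*(c + 2)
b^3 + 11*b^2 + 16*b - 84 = (b - 2)*(b + 6)*(b + 7)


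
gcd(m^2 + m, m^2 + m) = m^2 + m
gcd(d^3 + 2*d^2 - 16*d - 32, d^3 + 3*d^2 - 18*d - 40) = d^2 - 2*d - 8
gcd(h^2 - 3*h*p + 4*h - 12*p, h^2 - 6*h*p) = 1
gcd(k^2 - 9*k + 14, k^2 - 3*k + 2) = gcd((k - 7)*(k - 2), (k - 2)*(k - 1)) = k - 2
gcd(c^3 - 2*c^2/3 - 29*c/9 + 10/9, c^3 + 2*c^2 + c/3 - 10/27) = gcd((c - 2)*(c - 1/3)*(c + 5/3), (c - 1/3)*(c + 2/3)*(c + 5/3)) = c^2 + 4*c/3 - 5/9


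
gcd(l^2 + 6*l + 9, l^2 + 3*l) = l + 3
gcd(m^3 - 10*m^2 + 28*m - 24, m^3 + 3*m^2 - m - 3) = 1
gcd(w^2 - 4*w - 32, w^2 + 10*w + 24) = w + 4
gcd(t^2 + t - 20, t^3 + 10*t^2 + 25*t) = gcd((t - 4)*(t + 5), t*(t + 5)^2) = t + 5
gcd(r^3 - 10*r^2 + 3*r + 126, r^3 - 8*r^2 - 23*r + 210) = r^2 - 13*r + 42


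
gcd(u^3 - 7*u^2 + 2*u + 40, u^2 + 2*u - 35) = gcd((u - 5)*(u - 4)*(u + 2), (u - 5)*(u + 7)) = u - 5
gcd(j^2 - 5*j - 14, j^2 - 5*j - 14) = j^2 - 5*j - 14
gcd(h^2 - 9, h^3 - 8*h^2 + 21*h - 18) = h - 3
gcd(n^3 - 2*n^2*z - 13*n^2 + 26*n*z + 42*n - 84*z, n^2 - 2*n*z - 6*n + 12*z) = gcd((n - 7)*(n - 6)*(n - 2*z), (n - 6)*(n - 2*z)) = -n^2 + 2*n*z + 6*n - 12*z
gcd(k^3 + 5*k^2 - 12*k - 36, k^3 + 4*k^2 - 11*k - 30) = k^2 - k - 6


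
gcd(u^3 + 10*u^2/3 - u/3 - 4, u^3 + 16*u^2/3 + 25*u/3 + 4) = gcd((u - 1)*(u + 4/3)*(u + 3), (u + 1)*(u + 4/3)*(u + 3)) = u^2 + 13*u/3 + 4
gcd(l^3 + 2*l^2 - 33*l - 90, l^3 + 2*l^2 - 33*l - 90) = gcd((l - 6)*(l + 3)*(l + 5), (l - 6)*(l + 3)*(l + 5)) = l^3 + 2*l^2 - 33*l - 90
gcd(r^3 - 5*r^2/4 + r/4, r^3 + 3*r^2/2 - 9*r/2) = r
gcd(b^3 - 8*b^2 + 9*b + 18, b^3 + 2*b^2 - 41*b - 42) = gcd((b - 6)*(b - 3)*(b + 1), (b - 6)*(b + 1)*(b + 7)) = b^2 - 5*b - 6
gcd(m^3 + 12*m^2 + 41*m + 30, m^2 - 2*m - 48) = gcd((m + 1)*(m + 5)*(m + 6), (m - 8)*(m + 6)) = m + 6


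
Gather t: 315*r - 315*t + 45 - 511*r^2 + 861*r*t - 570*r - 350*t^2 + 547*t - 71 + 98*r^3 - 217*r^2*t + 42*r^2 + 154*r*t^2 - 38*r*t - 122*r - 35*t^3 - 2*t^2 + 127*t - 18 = 98*r^3 - 469*r^2 - 377*r - 35*t^3 + t^2*(154*r - 352) + t*(-217*r^2 + 823*r + 359) - 44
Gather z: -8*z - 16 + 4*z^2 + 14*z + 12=4*z^2 + 6*z - 4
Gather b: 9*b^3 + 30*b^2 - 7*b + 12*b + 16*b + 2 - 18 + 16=9*b^3 + 30*b^2 + 21*b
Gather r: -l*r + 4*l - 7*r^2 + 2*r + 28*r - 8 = 4*l - 7*r^2 + r*(30 - l) - 8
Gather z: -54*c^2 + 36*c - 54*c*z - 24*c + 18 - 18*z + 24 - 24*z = -54*c^2 + 12*c + z*(-54*c - 42) + 42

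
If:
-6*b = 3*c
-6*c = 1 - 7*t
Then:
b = 1/12 - 7*t/12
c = 7*t/6 - 1/6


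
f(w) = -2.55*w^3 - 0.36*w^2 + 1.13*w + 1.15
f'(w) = -7.65*w^2 - 0.72*w + 1.13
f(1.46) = -5.90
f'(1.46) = -16.23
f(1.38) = -4.68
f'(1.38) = -14.43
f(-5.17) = 338.07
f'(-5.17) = -199.62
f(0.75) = 0.72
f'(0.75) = -3.71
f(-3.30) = 85.14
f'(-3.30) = -79.80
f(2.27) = -27.97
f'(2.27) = -39.92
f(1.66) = -9.63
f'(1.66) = -21.15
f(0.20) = 1.34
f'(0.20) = 0.68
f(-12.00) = 4342.15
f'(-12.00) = -1091.83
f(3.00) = -67.55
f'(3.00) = -69.88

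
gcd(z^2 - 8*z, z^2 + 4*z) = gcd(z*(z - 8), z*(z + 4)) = z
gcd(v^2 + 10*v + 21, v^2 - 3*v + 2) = 1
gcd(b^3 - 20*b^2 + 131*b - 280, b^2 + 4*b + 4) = 1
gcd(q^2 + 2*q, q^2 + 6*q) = q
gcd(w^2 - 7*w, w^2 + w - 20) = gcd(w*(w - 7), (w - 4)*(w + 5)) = 1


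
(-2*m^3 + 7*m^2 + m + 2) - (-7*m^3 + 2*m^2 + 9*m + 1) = 5*m^3 + 5*m^2 - 8*m + 1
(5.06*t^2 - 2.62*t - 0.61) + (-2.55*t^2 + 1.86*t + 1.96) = 2.51*t^2 - 0.76*t + 1.35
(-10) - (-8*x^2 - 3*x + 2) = 8*x^2 + 3*x - 12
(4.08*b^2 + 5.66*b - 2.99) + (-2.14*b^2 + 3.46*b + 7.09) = 1.94*b^2 + 9.12*b + 4.1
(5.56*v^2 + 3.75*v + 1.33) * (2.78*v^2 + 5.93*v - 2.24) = 15.4568*v^4 + 43.3958*v^3 + 13.4805*v^2 - 0.513100000000001*v - 2.9792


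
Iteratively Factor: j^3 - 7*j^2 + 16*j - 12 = (j - 2)*(j^2 - 5*j + 6) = (j - 3)*(j - 2)*(j - 2)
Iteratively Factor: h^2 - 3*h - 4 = (h - 4)*(h + 1)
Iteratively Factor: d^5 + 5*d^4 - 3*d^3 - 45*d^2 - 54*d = (d)*(d^4 + 5*d^3 - 3*d^2 - 45*d - 54) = d*(d + 3)*(d^3 + 2*d^2 - 9*d - 18) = d*(d + 2)*(d + 3)*(d^2 - 9) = d*(d - 3)*(d + 2)*(d + 3)*(d + 3)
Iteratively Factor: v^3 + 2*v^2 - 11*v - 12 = (v - 3)*(v^2 + 5*v + 4) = (v - 3)*(v + 1)*(v + 4)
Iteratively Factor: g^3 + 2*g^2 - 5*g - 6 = (g - 2)*(g^2 + 4*g + 3) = (g - 2)*(g + 1)*(g + 3)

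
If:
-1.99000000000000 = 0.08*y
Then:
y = -24.88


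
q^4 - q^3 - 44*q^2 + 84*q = q*(q - 6)*(q - 2)*(q + 7)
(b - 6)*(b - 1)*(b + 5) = b^3 - 2*b^2 - 29*b + 30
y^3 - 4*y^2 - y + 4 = (y - 4)*(y - 1)*(y + 1)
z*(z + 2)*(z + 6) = z^3 + 8*z^2 + 12*z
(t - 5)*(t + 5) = t^2 - 25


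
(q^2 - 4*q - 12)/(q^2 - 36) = (q + 2)/(q + 6)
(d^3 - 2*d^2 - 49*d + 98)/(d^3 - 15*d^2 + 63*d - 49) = (d^2 + 5*d - 14)/(d^2 - 8*d + 7)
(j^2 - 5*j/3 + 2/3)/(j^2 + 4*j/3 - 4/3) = (j - 1)/(j + 2)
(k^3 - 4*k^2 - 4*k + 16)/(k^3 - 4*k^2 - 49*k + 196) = (k^2 - 4)/(k^2 - 49)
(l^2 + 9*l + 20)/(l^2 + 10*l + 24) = (l + 5)/(l + 6)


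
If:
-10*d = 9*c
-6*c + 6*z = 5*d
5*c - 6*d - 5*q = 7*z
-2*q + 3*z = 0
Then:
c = 0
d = 0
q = 0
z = 0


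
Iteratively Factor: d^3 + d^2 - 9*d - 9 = (d - 3)*(d^2 + 4*d + 3) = (d - 3)*(d + 1)*(d + 3)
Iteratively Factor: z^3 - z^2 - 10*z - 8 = (z + 1)*(z^2 - 2*z - 8) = (z - 4)*(z + 1)*(z + 2)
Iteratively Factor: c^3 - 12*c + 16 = (c + 4)*(c^2 - 4*c + 4) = (c - 2)*(c + 4)*(c - 2)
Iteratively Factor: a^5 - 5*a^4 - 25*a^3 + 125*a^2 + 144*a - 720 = (a - 4)*(a^4 - a^3 - 29*a^2 + 9*a + 180) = (a - 4)*(a - 3)*(a^3 + 2*a^2 - 23*a - 60) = (a - 4)*(a - 3)*(a + 4)*(a^2 - 2*a - 15) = (a - 5)*(a - 4)*(a - 3)*(a + 4)*(a + 3)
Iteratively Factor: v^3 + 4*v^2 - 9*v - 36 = (v - 3)*(v^2 + 7*v + 12) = (v - 3)*(v + 4)*(v + 3)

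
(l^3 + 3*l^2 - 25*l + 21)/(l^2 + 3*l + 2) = (l^3 + 3*l^2 - 25*l + 21)/(l^2 + 3*l + 2)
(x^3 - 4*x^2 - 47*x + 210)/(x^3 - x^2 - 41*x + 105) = (x - 6)/(x - 3)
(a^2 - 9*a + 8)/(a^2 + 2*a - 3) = (a - 8)/(a + 3)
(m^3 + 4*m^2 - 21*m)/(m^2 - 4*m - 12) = m*(-m^2 - 4*m + 21)/(-m^2 + 4*m + 12)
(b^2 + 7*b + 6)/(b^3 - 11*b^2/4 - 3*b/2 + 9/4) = 4*(b + 6)/(4*b^2 - 15*b + 9)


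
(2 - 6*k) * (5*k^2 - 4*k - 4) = -30*k^3 + 34*k^2 + 16*k - 8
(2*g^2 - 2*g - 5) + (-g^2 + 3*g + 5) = g^2 + g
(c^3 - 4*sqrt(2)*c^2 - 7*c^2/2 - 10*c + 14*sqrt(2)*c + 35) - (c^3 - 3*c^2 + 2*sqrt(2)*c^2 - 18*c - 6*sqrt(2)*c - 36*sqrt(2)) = -6*sqrt(2)*c^2 - c^2/2 + 8*c + 20*sqrt(2)*c + 35 + 36*sqrt(2)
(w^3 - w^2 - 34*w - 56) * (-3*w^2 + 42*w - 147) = -3*w^5 + 45*w^4 - 87*w^3 - 1113*w^2 + 2646*w + 8232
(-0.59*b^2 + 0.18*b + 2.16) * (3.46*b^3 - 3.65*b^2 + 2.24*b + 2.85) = -2.0414*b^5 + 2.7763*b^4 + 5.495*b^3 - 9.1623*b^2 + 5.3514*b + 6.156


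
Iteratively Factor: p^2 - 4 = (p - 2)*(p + 2)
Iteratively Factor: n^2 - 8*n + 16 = (n - 4)*(n - 4)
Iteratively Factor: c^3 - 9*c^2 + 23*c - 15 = (c - 3)*(c^2 - 6*c + 5) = (c - 3)*(c - 1)*(c - 5)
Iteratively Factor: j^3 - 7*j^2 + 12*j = (j - 3)*(j^2 - 4*j) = j*(j - 3)*(j - 4)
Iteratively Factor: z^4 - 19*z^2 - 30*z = (z + 3)*(z^3 - 3*z^2 - 10*z) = (z - 5)*(z + 3)*(z^2 + 2*z) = (z - 5)*(z + 2)*(z + 3)*(z)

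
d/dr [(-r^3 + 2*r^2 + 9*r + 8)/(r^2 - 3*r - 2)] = (-r^4 + 6*r^3 - 9*r^2 - 24*r + 6)/(r^4 - 6*r^3 + 5*r^2 + 12*r + 4)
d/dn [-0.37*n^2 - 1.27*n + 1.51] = -0.74*n - 1.27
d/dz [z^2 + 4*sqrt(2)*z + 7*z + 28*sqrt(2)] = 2*z + 4*sqrt(2) + 7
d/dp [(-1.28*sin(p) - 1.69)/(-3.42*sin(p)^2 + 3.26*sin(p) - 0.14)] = (-4.3776*sin(p)^2 - 11.5596*sin(p) + 5.6886)*cos(p)/(11.6964*sin(p)^4 - 22.2984*sin(p)^3 + 11.5852*sin(p)^2 - 0.9128*sin(p) + 0.0196)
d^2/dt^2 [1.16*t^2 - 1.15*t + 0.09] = 2.32000000000000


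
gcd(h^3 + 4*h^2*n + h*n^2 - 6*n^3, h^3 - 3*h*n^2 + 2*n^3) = h^2 + h*n - 2*n^2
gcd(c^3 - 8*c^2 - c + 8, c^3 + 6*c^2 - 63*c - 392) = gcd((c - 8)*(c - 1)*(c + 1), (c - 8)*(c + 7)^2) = c - 8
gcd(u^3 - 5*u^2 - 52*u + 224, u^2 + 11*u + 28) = u + 7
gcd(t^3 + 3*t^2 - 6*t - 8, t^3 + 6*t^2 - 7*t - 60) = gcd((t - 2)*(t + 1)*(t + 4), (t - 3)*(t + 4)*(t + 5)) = t + 4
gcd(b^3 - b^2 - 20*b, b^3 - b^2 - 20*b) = b^3 - b^2 - 20*b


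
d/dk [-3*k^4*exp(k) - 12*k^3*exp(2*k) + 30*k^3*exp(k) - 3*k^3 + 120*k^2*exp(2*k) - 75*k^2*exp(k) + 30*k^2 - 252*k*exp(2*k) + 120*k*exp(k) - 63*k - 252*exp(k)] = -3*k^4*exp(k) - 24*k^3*exp(2*k) + 18*k^3*exp(k) + 204*k^2*exp(2*k) + 15*k^2*exp(k) - 9*k^2 - 264*k*exp(2*k) - 30*k*exp(k) + 60*k - 252*exp(2*k) - 132*exp(k) - 63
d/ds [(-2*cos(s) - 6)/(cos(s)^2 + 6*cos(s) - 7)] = 2*(sin(s)^2 - 6*cos(s) - 26)*sin(s)/(cos(s)^2 + 6*cos(s) - 7)^2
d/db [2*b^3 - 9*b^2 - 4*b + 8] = 6*b^2 - 18*b - 4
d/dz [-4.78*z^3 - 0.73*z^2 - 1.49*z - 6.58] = -14.34*z^2 - 1.46*z - 1.49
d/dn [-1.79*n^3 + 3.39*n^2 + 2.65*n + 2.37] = -5.37*n^2 + 6.78*n + 2.65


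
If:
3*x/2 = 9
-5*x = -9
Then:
No Solution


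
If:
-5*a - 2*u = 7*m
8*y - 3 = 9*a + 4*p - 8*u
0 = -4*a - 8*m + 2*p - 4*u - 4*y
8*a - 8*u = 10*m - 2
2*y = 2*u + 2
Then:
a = 11/71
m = -25/71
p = 304/71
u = 60/71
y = 131/71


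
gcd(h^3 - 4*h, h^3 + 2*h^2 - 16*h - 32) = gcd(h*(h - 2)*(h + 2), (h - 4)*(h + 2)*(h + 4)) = h + 2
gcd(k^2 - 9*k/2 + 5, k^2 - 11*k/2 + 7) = k - 2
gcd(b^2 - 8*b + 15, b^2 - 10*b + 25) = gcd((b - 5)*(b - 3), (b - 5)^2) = b - 5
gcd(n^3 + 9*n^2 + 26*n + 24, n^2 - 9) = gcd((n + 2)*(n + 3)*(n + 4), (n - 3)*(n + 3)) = n + 3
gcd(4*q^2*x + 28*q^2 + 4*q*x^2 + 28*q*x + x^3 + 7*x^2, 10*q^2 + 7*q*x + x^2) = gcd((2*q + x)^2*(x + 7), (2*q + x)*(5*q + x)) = 2*q + x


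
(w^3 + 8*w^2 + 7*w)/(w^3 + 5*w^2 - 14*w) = (w + 1)/(w - 2)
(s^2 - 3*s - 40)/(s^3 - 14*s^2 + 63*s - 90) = (s^2 - 3*s - 40)/(s^3 - 14*s^2 + 63*s - 90)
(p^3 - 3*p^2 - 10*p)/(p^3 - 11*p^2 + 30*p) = (p + 2)/(p - 6)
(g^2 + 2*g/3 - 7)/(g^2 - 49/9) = 3*(g + 3)/(3*g + 7)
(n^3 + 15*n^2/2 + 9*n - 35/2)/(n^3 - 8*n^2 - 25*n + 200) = (2*n^2 + 5*n - 7)/(2*(n^2 - 13*n + 40))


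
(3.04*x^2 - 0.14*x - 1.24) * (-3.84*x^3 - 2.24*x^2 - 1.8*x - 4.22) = -11.6736*x^5 - 6.272*x^4 - 0.396800000000001*x^3 - 9.7992*x^2 + 2.8228*x + 5.2328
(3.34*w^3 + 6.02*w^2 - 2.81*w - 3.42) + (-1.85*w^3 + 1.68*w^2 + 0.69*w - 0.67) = 1.49*w^3 + 7.7*w^2 - 2.12*w - 4.09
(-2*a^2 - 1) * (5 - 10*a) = 20*a^3 - 10*a^2 + 10*a - 5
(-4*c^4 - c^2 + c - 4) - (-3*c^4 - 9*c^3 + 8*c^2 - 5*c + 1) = -c^4 + 9*c^3 - 9*c^2 + 6*c - 5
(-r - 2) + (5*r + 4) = 4*r + 2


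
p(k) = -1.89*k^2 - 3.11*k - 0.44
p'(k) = -3.78*k - 3.11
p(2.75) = -23.29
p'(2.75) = -13.50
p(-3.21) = -9.93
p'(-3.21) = 9.02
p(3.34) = -31.91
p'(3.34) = -15.74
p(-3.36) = -11.33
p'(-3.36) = 9.59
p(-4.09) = -19.34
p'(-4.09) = 12.35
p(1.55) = -9.80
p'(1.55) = -8.97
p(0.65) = -3.26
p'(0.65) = -5.57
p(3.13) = -28.69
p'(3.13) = -14.94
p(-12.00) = -235.28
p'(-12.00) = 42.25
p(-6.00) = -49.82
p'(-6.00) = 19.57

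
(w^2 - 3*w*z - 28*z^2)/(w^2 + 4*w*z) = (w - 7*z)/w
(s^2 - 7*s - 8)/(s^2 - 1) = (s - 8)/(s - 1)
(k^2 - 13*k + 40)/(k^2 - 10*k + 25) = (k - 8)/(k - 5)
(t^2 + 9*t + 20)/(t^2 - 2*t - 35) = (t + 4)/(t - 7)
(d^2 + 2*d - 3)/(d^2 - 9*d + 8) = (d + 3)/(d - 8)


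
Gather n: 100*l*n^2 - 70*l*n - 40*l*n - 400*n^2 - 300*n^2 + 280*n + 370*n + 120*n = n^2*(100*l - 700) + n*(770 - 110*l)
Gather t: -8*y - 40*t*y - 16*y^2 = -40*t*y - 16*y^2 - 8*y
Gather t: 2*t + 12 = 2*t + 12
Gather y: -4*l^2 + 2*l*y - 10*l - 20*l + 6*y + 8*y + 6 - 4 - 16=-4*l^2 - 30*l + y*(2*l + 14) - 14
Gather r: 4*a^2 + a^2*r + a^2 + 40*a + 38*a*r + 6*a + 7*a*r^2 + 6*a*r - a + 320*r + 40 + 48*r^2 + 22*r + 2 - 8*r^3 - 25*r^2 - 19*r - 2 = 5*a^2 + 45*a - 8*r^3 + r^2*(7*a + 23) + r*(a^2 + 44*a + 323) + 40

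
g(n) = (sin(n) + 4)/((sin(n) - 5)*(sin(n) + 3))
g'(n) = cos(n)/((sin(n) - 5)*(sin(n) + 3)) - (sin(n) + 4)*cos(n)/((sin(n) - 5)*(sin(n) + 3)^2) - (sin(n) + 4)*cos(n)/((sin(n) - 5)^2*(sin(n) + 3))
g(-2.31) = -0.25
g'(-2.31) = 0.01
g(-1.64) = -0.25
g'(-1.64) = 0.00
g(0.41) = -0.28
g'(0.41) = -0.04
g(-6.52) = -0.26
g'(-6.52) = -0.02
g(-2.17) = -0.25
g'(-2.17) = 0.00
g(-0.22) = -0.26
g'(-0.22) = -0.02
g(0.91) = -0.30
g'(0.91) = -0.03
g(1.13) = -0.31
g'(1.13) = -0.03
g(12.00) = -0.25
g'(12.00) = -0.01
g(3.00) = -0.27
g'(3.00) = 0.03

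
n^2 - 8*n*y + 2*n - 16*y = (n + 2)*(n - 8*y)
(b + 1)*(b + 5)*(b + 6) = b^3 + 12*b^2 + 41*b + 30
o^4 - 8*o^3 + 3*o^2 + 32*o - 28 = (o - 7)*(o - 2)*(o - 1)*(o + 2)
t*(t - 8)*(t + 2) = t^3 - 6*t^2 - 16*t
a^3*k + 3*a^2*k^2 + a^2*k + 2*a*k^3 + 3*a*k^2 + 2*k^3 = (a + k)*(a + 2*k)*(a*k + k)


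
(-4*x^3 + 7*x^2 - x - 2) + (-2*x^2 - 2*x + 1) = -4*x^3 + 5*x^2 - 3*x - 1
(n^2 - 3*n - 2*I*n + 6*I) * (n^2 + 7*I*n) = n^4 - 3*n^3 + 5*I*n^3 + 14*n^2 - 15*I*n^2 - 42*n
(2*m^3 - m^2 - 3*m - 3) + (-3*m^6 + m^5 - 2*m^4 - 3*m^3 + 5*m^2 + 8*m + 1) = -3*m^6 + m^5 - 2*m^4 - m^3 + 4*m^2 + 5*m - 2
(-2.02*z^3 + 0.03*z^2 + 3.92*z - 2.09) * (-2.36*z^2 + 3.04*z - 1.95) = 4.7672*z^5 - 6.2116*z^4 - 5.221*z^3 + 16.7907*z^2 - 13.9976*z + 4.0755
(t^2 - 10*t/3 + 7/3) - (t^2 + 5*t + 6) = -25*t/3 - 11/3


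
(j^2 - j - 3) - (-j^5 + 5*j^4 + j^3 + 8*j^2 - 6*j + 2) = j^5 - 5*j^4 - j^3 - 7*j^2 + 5*j - 5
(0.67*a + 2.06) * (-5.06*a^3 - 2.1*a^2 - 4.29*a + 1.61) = -3.3902*a^4 - 11.8306*a^3 - 7.2003*a^2 - 7.7587*a + 3.3166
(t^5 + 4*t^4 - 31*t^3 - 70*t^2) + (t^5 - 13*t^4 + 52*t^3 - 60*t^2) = 2*t^5 - 9*t^4 + 21*t^3 - 130*t^2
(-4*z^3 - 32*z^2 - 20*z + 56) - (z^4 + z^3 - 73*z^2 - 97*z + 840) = -z^4 - 5*z^3 + 41*z^2 + 77*z - 784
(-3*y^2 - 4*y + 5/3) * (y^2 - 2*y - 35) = -3*y^4 + 2*y^3 + 344*y^2/3 + 410*y/3 - 175/3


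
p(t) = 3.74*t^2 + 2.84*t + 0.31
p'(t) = 7.48*t + 2.84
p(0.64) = 3.66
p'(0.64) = 7.63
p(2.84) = 38.54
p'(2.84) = 24.08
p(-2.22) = 12.44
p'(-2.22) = -13.77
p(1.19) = 8.99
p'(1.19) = 11.74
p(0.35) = 1.76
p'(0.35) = 5.46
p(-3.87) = 45.33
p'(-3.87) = -26.11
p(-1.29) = 2.87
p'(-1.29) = -6.81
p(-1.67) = 6.00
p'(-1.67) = -9.65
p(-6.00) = 117.91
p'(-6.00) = -42.04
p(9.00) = 328.81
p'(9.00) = 70.16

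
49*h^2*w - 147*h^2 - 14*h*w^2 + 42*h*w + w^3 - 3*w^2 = (-7*h + w)^2*(w - 3)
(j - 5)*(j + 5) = j^2 - 25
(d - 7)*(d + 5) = d^2 - 2*d - 35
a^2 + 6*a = a*(a + 6)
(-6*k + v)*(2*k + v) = -12*k^2 - 4*k*v + v^2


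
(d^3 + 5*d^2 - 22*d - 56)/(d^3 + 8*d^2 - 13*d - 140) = (d + 2)/(d + 5)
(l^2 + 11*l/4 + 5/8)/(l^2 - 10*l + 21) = (8*l^2 + 22*l + 5)/(8*(l^2 - 10*l + 21))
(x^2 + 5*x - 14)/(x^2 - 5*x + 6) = (x + 7)/(x - 3)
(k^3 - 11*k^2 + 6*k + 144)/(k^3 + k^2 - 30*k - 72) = (k - 8)/(k + 4)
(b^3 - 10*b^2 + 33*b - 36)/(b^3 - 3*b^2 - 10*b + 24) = (b^2 - 6*b + 9)/(b^2 + b - 6)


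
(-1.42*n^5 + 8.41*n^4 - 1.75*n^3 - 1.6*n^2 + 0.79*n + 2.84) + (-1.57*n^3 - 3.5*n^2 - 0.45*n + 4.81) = -1.42*n^5 + 8.41*n^4 - 3.32*n^3 - 5.1*n^2 + 0.34*n + 7.65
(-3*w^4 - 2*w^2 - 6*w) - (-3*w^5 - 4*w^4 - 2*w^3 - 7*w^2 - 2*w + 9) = 3*w^5 + w^4 + 2*w^3 + 5*w^2 - 4*w - 9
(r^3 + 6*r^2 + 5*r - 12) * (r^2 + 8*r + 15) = r^5 + 14*r^4 + 68*r^3 + 118*r^2 - 21*r - 180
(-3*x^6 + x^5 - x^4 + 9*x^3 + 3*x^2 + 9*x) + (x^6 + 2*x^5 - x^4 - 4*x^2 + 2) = -2*x^6 + 3*x^5 - 2*x^4 + 9*x^3 - x^2 + 9*x + 2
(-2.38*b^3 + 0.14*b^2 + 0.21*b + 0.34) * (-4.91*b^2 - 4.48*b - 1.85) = 11.6858*b^5 + 9.975*b^4 + 2.7447*b^3 - 2.8692*b^2 - 1.9117*b - 0.629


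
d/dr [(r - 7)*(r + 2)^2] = 3*(r - 4)*(r + 2)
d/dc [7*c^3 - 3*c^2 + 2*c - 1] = 21*c^2 - 6*c + 2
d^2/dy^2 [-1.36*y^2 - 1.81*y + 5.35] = -2.72000000000000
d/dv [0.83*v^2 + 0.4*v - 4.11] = 1.66*v + 0.4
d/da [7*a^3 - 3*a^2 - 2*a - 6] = 21*a^2 - 6*a - 2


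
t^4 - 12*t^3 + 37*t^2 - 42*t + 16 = (t - 8)*(t - 2)*(t - 1)^2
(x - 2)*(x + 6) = x^2 + 4*x - 12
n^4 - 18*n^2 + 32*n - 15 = (n - 3)*(n - 1)^2*(n + 5)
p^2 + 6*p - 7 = (p - 1)*(p + 7)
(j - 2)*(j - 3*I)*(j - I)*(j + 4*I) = j^4 - 2*j^3 + 13*j^2 - 26*j - 12*I*j + 24*I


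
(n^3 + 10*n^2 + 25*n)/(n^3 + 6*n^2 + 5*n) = (n + 5)/(n + 1)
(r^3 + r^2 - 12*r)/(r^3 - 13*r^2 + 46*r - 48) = r*(r + 4)/(r^2 - 10*r + 16)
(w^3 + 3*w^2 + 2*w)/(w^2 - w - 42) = w*(w^2 + 3*w + 2)/(w^2 - w - 42)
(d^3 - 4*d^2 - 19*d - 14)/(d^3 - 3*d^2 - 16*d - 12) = (d - 7)/(d - 6)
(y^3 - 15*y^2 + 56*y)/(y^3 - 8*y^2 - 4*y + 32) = y*(y - 7)/(y^2 - 4)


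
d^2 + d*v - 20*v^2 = (d - 4*v)*(d + 5*v)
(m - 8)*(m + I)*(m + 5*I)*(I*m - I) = I*m^4 - 6*m^3 - 9*I*m^3 + 54*m^2 + 3*I*m^2 - 48*m + 45*I*m - 40*I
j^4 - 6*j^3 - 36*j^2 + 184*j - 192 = (j - 8)*(j - 2)^2*(j + 6)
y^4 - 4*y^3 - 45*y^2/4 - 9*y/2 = y*(y - 6)*(y + 1/2)*(y + 3/2)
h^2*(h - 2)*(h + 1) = h^4 - h^3 - 2*h^2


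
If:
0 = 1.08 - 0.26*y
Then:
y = 4.15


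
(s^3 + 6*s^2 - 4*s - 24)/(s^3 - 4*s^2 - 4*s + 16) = (s + 6)/(s - 4)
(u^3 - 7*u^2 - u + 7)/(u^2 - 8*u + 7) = u + 1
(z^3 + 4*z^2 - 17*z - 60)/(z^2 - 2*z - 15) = (z^2 + z - 20)/(z - 5)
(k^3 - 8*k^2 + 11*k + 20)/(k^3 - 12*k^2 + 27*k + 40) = (k - 4)/(k - 8)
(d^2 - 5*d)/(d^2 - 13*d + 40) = d/(d - 8)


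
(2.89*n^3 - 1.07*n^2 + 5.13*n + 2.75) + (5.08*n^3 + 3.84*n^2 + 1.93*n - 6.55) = 7.97*n^3 + 2.77*n^2 + 7.06*n - 3.8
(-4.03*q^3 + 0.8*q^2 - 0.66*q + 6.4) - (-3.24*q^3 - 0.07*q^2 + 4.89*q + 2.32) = -0.79*q^3 + 0.87*q^2 - 5.55*q + 4.08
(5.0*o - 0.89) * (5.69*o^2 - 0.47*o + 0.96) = 28.45*o^3 - 7.4141*o^2 + 5.2183*o - 0.8544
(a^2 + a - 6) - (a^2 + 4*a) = -3*a - 6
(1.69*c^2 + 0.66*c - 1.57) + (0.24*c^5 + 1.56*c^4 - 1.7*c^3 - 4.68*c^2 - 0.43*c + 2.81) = 0.24*c^5 + 1.56*c^4 - 1.7*c^3 - 2.99*c^2 + 0.23*c + 1.24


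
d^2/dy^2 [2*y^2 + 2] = 4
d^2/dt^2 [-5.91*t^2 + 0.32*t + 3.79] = -11.8200000000000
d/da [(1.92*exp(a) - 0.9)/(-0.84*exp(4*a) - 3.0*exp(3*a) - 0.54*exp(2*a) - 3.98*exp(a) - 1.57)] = (4.8384*exp(4*a) + 8.496*exp(3*a) - 7.0632*exp(2*a) - 0.972*exp(a) - 6.5964)*exp(a)/(0.7056*exp(8*a) + 5.04*exp(7*a) + 9.9072*exp(6*a) + 9.9264*exp(5*a) + 26.8092*exp(4*a) + 13.7184*exp(3*a) + 17.536*exp(2*a) + 12.4972*exp(a) + 2.4649)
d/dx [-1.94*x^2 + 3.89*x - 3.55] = 3.89 - 3.88*x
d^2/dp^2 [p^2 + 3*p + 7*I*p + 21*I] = 2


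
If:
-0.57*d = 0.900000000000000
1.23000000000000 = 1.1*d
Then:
No Solution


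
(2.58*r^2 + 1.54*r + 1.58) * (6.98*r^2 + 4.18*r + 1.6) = 18.0084*r^4 + 21.5336*r^3 + 21.5936*r^2 + 9.0684*r + 2.528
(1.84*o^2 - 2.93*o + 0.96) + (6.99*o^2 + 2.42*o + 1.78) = 8.83*o^2 - 0.51*o + 2.74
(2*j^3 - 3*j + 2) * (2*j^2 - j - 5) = 4*j^5 - 2*j^4 - 16*j^3 + 7*j^2 + 13*j - 10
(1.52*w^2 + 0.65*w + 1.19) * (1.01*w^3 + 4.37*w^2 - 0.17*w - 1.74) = 1.5352*w^5 + 7.2989*w^4 + 3.784*w^3 + 2.445*w^2 - 1.3333*w - 2.0706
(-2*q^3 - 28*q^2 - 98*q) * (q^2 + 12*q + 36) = -2*q^5 - 52*q^4 - 506*q^3 - 2184*q^2 - 3528*q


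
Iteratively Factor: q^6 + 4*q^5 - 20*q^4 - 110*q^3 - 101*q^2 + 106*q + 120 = (q - 5)*(q^5 + 9*q^4 + 25*q^3 + 15*q^2 - 26*q - 24) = (q - 5)*(q + 2)*(q^4 + 7*q^3 + 11*q^2 - 7*q - 12) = (q - 5)*(q + 2)*(q + 3)*(q^3 + 4*q^2 - q - 4) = (q - 5)*(q + 1)*(q + 2)*(q + 3)*(q^2 + 3*q - 4) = (q - 5)*(q + 1)*(q + 2)*(q + 3)*(q + 4)*(q - 1)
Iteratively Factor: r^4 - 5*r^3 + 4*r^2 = (r)*(r^3 - 5*r^2 + 4*r) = r*(r - 1)*(r^2 - 4*r) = r^2*(r - 1)*(r - 4)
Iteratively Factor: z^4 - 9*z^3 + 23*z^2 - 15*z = (z - 1)*(z^3 - 8*z^2 + 15*z) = z*(z - 1)*(z^2 - 8*z + 15) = z*(z - 3)*(z - 1)*(z - 5)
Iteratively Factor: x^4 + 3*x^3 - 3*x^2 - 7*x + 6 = (x + 2)*(x^3 + x^2 - 5*x + 3) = (x - 1)*(x + 2)*(x^2 + 2*x - 3) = (x - 1)^2*(x + 2)*(x + 3)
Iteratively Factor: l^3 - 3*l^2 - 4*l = (l)*(l^2 - 3*l - 4) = l*(l - 4)*(l + 1)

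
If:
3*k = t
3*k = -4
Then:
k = -4/3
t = -4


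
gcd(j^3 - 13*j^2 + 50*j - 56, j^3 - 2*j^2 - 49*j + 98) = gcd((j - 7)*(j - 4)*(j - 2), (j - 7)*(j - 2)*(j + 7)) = j^2 - 9*j + 14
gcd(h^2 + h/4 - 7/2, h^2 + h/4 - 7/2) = h^2 + h/4 - 7/2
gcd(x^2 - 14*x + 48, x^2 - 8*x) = x - 8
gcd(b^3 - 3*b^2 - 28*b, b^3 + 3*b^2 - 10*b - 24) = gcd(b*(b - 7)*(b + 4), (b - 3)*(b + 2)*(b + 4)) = b + 4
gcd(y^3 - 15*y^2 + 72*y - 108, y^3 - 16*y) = 1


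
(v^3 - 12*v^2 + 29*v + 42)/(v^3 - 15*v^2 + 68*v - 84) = (v + 1)/(v - 2)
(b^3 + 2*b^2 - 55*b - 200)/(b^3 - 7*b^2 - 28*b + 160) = (b + 5)/(b - 4)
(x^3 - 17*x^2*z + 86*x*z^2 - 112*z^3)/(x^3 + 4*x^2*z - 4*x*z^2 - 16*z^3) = (x^2 - 15*x*z + 56*z^2)/(x^2 + 6*x*z + 8*z^2)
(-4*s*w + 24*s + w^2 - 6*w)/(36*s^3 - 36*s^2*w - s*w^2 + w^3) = (-4*s*w + 24*s + w^2 - 6*w)/(36*s^3 - 36*s^2*w - s*w^2 + w^3)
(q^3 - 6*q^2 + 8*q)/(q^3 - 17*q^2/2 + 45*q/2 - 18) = 2*q*(q - 2)/(2*q^2 - 9*q + 9)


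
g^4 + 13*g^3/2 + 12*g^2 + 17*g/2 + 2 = (g + 1/2)*(g + 1)^2*(g + 4)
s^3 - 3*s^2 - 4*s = s*(s - 4)*(s + 1)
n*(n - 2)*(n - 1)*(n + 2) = n^4 - n^3 - 4*n^2 + 4*n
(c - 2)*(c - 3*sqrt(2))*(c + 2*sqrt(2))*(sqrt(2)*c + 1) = sqrt(2)*c^4 - 2*sqrt(2)*c^3 - c^3 - 13*sqrt(2)*c^2 + 2*c^2 - 12*c + 26*sqrt(2)*c + 24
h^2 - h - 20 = (h - 5)*(h + 4)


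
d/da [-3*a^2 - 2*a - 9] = -6*a - 2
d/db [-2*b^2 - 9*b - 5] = -4*b - 9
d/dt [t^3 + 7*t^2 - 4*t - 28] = 3*t^2 + 14*t - 4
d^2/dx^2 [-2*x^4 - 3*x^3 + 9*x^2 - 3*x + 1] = -24*x^2 - 18*x + 18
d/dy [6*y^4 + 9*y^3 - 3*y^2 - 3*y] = 24*y^3 + 27*y^2 - 6*y - 3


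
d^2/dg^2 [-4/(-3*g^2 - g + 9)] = 8*(-9*g^2 - 3*g + (6*g + 1)^2 + 27)/(3*g^2 + g - 9)^3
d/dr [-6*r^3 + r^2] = 2*r*(1 - 9*r)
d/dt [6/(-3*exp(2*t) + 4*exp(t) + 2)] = (36*exp(t) - 24)*exp(t)/(-3*exp(2*t) + 4*exp(t) + 2)^2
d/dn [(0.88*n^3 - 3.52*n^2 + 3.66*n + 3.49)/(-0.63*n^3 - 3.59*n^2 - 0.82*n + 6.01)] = (-5.3768*n^4 + 3.1684*n^3 + 38.4883*n^2 - 17.2522*n + 24.8584)/(0.3969*n^6 + 4.5234*n^5 + 13.9213*n^4 - 1.685*n^3 - 42.4794*n^2 - 9.8564*n + 36.1201)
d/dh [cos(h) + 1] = -sin(h)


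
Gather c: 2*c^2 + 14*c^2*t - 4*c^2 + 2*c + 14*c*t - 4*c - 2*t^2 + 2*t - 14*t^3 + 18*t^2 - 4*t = c^2*(14*t - 2) + c*(14*t - 2) - 14*t^3 + 16*t^2 - 2*t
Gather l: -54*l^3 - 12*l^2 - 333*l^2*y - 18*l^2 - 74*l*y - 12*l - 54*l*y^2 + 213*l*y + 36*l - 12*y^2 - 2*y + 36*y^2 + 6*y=-54*l^3 + l^2*(-333*y - 30) + l*(-54*y^2 + 139*y + 24) + 24*y^2 + 4*y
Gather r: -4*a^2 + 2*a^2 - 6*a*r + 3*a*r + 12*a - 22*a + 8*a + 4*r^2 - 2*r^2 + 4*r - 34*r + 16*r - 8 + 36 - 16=-2*a^2 - 2*a + 2*r^2 + r*(-3*a - 14) + 12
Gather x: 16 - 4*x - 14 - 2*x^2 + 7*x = -2*x^2 + 3*x + 2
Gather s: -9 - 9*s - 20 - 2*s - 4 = -11*s - 33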